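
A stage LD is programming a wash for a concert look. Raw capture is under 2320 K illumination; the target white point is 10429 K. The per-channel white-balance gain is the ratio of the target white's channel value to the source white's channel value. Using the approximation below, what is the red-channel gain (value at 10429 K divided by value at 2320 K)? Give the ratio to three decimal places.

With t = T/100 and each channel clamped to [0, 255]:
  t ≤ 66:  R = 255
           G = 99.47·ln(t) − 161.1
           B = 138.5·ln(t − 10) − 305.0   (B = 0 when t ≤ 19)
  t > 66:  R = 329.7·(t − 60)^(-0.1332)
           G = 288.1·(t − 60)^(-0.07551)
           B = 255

0.780

At 2320 K (t = 23.2):
  R = 255 by definition for t ≤ 66.
At 10429 K (t = 104.29):
  R = 329.7·(104.29 − 60)^(-0.1332) = 329.7·44.29^(-0.1332) = 329.7·0.60355 = 198.990.
Gain = 198.990 / 255.000 = 0.7804 → 0.780.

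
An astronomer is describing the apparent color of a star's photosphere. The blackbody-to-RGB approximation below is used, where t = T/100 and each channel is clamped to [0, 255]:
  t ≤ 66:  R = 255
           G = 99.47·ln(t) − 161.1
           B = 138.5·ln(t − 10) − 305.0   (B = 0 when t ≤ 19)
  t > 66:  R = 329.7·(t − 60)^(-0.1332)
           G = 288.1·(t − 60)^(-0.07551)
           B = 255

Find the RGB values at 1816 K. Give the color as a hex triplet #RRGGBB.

#FF7F00

t = 1816/100 = 18.16; the t ≤ 66 branch applies.
R = 255 by definition for t ≤ 66.
G = 99.47·ln 18.16 − 161.1 = 99.47·2.8992 − 161.1 = 127.286.
t = 18.16 ≤ 19, so B = 0.
Rounded: (255, 127, 0).
In hex: #FF7F00.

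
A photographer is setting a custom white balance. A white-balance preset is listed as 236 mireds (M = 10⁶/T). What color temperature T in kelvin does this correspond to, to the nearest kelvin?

4237 K

T = 10⁶ / 236 = 4237.29 K → 4237 K.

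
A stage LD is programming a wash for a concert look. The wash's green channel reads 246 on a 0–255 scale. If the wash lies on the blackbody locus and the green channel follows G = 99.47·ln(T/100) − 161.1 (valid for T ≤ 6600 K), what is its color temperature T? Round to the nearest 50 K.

6000 K

ln t = (246 + 161.1) / 99.47 = 4.0927.
t = e^4.0927 = 59.901.
T = 100·t = 5990 K → 6000 K to the nearest 50 K.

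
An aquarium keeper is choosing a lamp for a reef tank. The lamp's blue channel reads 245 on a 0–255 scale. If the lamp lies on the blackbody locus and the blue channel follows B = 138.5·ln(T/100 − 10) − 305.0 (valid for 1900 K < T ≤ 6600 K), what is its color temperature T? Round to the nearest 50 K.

6300 K

ln(t − 10) = (245 + 305.0) / 138.5 = 3.9711.
t − 10 = e^3.9711 = 53.044, so t = 63.044.
T = 100·t = 6304 K → 6300 K to the nearest 50 K.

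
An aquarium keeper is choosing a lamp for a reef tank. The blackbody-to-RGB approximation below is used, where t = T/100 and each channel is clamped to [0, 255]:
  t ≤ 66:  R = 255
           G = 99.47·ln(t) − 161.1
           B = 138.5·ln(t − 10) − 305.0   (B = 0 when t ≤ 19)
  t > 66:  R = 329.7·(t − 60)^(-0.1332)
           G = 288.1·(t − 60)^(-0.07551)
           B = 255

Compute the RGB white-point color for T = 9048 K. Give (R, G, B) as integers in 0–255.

t = 9048/100 = 90.48; the t > 66 branch applies.
R = 329.7·(90.48 − 60)^(-0.1332) = 329.7·30.48^(-0.1332) = 329.7·0.63435 = 209.145.
G = 288.1·(90.48 − 60)^(-0.07551) = 288.1·30.48^(-0.07551) = 288.1·0.77258 = 222.580.
B = 255 by definition for t > 66.
Rounded: (209, 223, 255).

(209, 223, 255)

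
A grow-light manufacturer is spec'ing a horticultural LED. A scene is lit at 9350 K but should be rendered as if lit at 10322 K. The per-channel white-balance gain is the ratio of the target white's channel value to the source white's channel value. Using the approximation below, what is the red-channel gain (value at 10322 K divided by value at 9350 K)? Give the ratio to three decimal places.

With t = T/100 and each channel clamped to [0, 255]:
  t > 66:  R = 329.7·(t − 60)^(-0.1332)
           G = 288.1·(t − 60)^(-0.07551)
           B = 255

At 9350 K (t = 93.5):
  R = 329.7·(93.5 − 60)^(-0.1332) = 329.7·33.5^(-0.1332) = 329.7·0.62642 = 206.530.
At 10322 K (t = 103.22):
  R = 329.7·(103.22 − 60)^(-0.1332) = 329.7·43.22^(-0.1332) = 329.7·0.60552 = 199.639.
Gain = 199.639 / 206.530 = 0.9666 → 0.967.

0.967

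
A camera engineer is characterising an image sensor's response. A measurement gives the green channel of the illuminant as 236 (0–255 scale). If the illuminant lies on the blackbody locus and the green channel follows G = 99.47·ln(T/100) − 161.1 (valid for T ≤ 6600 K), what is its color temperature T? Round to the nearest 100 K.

ln t = (236 + 161.1) / 99.47 = 3.9922.
t = e^3.9922 = 54.172.
T = 100·t = 5417 K → 5400 K to the nearest 100 K.

5400 K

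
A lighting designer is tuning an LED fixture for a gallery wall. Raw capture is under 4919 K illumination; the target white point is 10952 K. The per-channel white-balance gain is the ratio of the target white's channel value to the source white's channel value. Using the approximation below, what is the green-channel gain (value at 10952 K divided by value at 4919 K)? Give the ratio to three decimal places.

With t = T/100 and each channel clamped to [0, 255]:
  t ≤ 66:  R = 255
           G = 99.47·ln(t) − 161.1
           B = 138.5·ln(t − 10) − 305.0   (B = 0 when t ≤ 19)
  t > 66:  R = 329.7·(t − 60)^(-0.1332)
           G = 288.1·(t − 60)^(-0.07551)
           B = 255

At 4919 K (t = 49.19):
  G = 99.47·ln 49.19 − 161.1 = 99.47·3.8957 − 161.1 = 226.404.
At 10952 K (t = 109.52):
  G = 288.1·(109.52 − 60)^(-0.07551) = 288.1·49.52^(-0.07551) = 288.1·0.74478 = 214.571.
Gain = 214.571 / 226.404 = 0.9477 → 0.948.

0.948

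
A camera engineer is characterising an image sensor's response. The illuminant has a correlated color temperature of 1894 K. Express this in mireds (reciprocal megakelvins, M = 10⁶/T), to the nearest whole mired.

M = 10⁶ / 1894 = 527.983 → 528 mireds.

528 mireds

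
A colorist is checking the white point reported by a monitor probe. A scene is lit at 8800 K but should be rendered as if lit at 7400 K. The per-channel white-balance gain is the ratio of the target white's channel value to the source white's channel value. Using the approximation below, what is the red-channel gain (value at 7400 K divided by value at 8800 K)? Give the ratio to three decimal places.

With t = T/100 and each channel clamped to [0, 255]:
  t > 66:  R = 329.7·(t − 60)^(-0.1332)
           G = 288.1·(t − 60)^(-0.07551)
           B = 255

At 8800 K (t = 88):
  R = 329.7·(88 − 60)^(-0.1332) = 329.7·28^(-0.1332) = 329.7·0.64156 = 211.523.
At 7400 K (t = 74):
  R = 329.7·(74 − 60)^(-0.1332) = 329.7·14^(-0.1332) = 329.7·0.70362 = 231.982.
Gain = 231.982 / 211.523 = 1.0967 → 1.097.

1.097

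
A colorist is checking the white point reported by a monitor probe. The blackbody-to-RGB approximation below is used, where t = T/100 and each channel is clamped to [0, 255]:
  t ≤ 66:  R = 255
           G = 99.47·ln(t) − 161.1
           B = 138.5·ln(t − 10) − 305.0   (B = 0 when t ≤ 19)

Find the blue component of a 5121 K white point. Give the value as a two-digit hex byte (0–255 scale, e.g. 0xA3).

0xD2

t = 5121/100 = 51.21; the t ≤ 66 branch applies.
B = 138.5·ln(51.21 − 10) − 305.0 = 138.5·ln 41.21 − 305.0 = 138.5·3.7187 − 305.0 = 210.037.
Rounded: 210; in hex, 0xD2.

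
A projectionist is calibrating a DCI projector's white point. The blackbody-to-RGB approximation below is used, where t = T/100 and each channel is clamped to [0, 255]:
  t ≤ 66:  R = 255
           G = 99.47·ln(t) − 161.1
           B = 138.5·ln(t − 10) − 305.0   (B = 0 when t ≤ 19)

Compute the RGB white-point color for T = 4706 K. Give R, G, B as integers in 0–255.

R=255, G=222, B=195

t = 4706/100 = 47.06; the t ≤ 66 branch applies.
R = 255 by definition for t ≤ 66.
G = 99.47·ln 47.06 − 161.1 = 99.47·3.8514 − 161.1 = 222.001.
B = 138.5·ln(47.06 − 10) − 305.0 = 138.5·ln 37.06 − 305.0 = 138.5·3.6125 − 305.0 = 195.337.
Rounded: (255, 222, 195).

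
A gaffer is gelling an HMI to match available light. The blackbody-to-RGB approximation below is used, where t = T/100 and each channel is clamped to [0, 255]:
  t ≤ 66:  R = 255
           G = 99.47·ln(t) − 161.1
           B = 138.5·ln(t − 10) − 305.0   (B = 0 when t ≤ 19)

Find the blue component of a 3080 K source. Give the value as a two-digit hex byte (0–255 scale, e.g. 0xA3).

t = 3080/100 = 30.8; the t ≤ 66 branch applies.
B = 138.5·ln(30.8 − 10) − 305.0 = 138.5·ln 20.8 − 305.0 = 138.5·3.0350 − 305.0 = 115.341.
Rounded: 115; in hex, 0x73.

0x73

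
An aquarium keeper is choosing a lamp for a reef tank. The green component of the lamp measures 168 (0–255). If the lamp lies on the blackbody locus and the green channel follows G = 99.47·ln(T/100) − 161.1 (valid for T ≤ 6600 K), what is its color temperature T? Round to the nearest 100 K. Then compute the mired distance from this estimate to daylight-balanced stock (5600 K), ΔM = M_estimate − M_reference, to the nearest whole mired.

+192 mireds

ln t = (168 + 161.1) / 99.47 = 3.3085.
t = e^3.3085 = 27.345.
T = 100·t = 2735 K → 2700 K to the nearest 100 K.
M_estimate = 10⁶/2700 = 370.37; M_reference = 10⁶/5600 = 178.57.
ΔM = 370.37 − 178.57 = 191.80 → +192 mireds.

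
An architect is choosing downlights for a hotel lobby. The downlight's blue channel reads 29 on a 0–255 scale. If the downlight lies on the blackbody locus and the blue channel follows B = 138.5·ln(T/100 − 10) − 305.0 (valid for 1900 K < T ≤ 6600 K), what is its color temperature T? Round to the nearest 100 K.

2100 K

ln(t − 10) = (29 + 305.0) / 138.5 = 2.4116.
t − 10 = e^2.4116 = 11.151, so t = 21.151.
T = 100·t = 2115 K → 2100 K to the nearest 100 K.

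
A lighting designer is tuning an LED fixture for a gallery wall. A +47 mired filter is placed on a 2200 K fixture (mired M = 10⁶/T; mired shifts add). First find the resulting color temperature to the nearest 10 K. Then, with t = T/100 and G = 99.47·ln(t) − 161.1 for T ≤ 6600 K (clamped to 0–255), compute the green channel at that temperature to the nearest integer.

136

M_in = 10⁶/2200 = 454.55; M_out = 454.55 + (+47) = 501.55.
T_out = 10⁶/501.55 = 1993.8 K → 1990 K; t = 19.9.
G = 99.47·ln 19.9 − 161.1 = 99.47·2.9907 − 161.1 = 136.387.
Rounded: 136.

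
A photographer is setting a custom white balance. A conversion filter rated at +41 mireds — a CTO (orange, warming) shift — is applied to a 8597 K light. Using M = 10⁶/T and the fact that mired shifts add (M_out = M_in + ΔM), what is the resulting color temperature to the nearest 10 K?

M_in = 10⁶/8597 = 116.32 mireds.
M_out = 116.32 + (+41) = 157.32 mireds.
T_out = 10⁶/157.32 = 6356.5 K → 6360 K.

6360 K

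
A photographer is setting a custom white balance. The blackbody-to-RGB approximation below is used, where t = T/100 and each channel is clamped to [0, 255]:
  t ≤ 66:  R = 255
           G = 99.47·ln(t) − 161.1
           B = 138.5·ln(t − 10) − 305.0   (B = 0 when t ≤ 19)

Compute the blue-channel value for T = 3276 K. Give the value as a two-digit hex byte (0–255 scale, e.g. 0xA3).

0x80

t = 3276/100 = 32.76; the t ≤ 66 branch applies.
B = 138.5·ln(32.76 − 10) − 305.0 = 138.5·ln 22.76 − 305.0 = 138.5·3.1250 − 305.0 = 127.813.
Rounded: 128; in hex, 0x80.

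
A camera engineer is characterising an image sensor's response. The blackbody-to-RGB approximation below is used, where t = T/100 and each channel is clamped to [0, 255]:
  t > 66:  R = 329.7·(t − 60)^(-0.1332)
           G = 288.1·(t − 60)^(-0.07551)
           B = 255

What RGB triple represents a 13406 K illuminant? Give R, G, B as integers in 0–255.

t = 13406/100 = 134.06; the t > 66 branch applies.
R = 329.7·(134.06 − 60)^(-0.1332) = 329.7·74.06^(-0.1332) = 329.7·0.56360 = 185.819.
G = 288.1·(134.06 − 60)^(-0.07551) = 288.1·74.06^(-0.07551) = 288.1·0.72248 = 208.147.
B = 255 by definition for t > 66.
Rounded: (186, 208, 255).

R=186, G=208, B=255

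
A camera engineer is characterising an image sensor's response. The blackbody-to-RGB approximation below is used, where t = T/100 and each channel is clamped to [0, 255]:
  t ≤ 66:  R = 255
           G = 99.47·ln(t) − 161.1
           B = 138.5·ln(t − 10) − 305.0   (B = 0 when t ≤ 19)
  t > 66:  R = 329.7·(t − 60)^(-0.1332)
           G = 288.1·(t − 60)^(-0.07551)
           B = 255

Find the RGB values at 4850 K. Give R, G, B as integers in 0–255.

R=255, G=225, B=201

t = 4850/100 = 48.5; the t ≤ 66 branch applies.
R = 255 by definition for t ≤ 66.
G = 99.47·ln 48.5 − 161.1 = 99.47·3.8816 − 161.1 = 224.999.
B = 138.5·ln(48.5 − 10) − 305.0 = 138.5·ln 38.5 − 305.0 = 138.5·3.6507 − 305.0 = 200.616.
Rounded: (255, 225, 201).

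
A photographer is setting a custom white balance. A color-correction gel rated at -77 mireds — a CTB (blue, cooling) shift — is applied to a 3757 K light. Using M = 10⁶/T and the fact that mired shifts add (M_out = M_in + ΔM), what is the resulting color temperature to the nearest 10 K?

M_in = 10⁶/3757 = 266.17 mireds.
M_out = 266.17 + (-77) = 189.17 mireds.
T_out = 10⁶/189.17 = 5286.3 K → 5290 K.

5290 K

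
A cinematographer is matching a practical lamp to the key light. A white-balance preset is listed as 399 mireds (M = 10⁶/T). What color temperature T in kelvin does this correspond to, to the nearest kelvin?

T = 10⁶ / 399 = 2506.27 K → 2506 K.

2506 K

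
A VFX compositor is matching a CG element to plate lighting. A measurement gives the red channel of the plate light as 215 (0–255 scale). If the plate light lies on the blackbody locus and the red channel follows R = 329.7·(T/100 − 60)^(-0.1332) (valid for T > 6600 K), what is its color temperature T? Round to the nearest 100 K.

8500 K

(t − 60)^(-0.1332) = 215/329.7 = 0.65211.
t − 60 = 0.65211^(1/-0.1332) = 0.65211^(-7.508) = 24.774, so t = 84.774.
T = 100·t = 8477 K → 8500 K to the nearest 100 K.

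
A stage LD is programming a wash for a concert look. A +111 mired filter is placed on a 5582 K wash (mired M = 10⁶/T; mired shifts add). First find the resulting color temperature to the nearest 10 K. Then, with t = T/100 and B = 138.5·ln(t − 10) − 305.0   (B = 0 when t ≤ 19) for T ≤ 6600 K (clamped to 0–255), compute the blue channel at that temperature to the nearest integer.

M_in = 10⁶/5582 = 179.15; M_out = 179.15 + (+111) = 290.15.
T_out = 10⁶/290.15 = 3446.5 K → 3450 K; t = 34.5.
B = 138.5·ln(34.5 − 10) − 305.0 = 138.5·ln 24.5 − 305.0 = 138.5·3.1987 − 305.0 = 138.016.
Rounded: 138.

138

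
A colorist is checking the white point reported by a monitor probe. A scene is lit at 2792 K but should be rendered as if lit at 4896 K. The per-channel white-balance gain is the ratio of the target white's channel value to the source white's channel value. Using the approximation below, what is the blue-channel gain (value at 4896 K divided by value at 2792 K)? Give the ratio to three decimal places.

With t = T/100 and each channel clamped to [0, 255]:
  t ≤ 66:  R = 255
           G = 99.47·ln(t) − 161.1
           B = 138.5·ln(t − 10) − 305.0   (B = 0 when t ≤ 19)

At 2792 K (t = 27.92):
  B = 138.5·ln(27.92 − 10) − 305.0 = 138.5·ln 17.92 − 305.0 = 138.5·2.8859 − 305.0 = 94.700.
At 4896 K (t = 48.96):
  B = 138.5·ln(48.96 − 10) − 305.0 = 138.5·ln 38.96 − 305.0 = 138.5·3.6625 − 305.0 = 202.261.
Gain = 202.261 / 94.700 = 2.1358 → 2.136.

2.136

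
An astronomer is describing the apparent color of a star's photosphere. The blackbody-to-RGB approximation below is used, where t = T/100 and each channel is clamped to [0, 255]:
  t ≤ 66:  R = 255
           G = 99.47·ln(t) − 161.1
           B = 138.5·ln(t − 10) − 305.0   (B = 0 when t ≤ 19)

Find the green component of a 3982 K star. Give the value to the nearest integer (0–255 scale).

t = 3982/100 = 39.82; the t ≤ 66 branch applies.
G = 99.47·ln 39.82 − 161.1 = 99.47·3.6844 − 161.1 = 205.384.
Rounded: 205.

205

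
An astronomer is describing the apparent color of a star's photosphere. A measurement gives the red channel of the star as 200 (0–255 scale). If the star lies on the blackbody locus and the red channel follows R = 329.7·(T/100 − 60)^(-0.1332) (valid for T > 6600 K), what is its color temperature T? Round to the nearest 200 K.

10200 K

(t − 60)^(-0.1332) = 200/329.7 = 0.60661.
t − 60 = 0.60661^(1/-0.1332) = 0.60661^(-7.508) = 42.638, so t = 102.638.
T = 100·t = 10264 K → 10200 K to the nearest 200 K.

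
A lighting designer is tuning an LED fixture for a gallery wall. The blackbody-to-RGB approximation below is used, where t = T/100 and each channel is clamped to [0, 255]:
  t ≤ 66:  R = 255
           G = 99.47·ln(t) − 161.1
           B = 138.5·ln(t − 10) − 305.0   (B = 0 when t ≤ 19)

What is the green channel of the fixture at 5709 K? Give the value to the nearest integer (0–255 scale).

241

t = 5709/100 = 57.09; the t ≤ 66 branch applies.
G = 99.47·ln 57.09 − 161.1 = 99.47·4.0446 − 161.1 = 241.219.
Rounded: 241.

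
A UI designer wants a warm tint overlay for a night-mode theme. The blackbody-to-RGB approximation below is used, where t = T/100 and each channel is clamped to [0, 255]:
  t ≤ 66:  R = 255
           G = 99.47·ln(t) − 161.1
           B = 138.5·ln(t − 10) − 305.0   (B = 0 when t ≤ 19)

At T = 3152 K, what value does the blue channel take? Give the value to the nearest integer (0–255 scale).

120

t = 3152/100 = 31.52; the t ≤ 66 branch applies.
B = 138.5·ln(31.52 − 10) − 305.0 = 138.5·ln 21.52 − 305.0 = 138.5·3.0690 − 305.0 = 120.054.
Rounded: 120.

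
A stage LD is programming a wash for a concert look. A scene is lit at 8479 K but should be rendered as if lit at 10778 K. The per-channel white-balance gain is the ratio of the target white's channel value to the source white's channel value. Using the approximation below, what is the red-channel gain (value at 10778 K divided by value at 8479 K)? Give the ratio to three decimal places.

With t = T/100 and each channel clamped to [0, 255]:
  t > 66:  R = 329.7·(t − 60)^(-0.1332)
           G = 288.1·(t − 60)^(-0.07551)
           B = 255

At 8479 K (t = 84.79):
  R = 329.7·(84.79 − 60)^(-0.1332) = 329.7·24.79^(-0.1332) = 329.7·0.65205 = 214.982.
At 10778 K (t = 107.78):
  R = 329.7·(107.78 − 60)^(-0.1332) = 329.7·47.78^(-0.1332) = 329.7·0.59748 = 196.990.
Gain = 196.990 / 214.982 = 0.9163 → 0.916.

0.916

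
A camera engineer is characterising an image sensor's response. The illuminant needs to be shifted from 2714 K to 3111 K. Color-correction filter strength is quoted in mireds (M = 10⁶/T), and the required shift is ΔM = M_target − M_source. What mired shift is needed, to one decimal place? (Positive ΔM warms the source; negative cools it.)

-47.0 mireds

M_source = 10⁶/2714 = 368.460; M_target = 10⁶/3111 = 321.440.
ΔM = 321.440 − 368.460 = -47.020 → -47.0 mireds, a cooling shift.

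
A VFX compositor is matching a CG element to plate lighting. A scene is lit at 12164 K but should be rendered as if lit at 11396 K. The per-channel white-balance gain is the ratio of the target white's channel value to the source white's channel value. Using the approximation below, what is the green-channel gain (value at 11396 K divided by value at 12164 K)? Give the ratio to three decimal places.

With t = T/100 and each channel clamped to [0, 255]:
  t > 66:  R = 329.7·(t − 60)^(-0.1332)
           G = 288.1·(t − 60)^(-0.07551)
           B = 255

At 12164 K (t = 121.64):
  G = 288.1·(121.64 − 60)^(-0.07551) = 288.1·61.64^(-0.07551) = 288.1·0.73257 = 211.053.
At 11396 K (t = 113.96):
  G = 288.1·(113.96 − 60)^(-0.07551) = 288.1·53.96^(-0.07551) = 288.1·0.73997 = 213.184.
Gain = 213.184 / 211.053 = 1.0101 → 1.010.

1.010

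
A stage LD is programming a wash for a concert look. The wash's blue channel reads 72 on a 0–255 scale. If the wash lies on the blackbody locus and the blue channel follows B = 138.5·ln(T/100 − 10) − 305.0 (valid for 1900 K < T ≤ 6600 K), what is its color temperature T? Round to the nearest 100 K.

ln(t − 10) = (72 + 305.0) / 138.5 = 2.7220.
t − 10 = e^2.7220 = 15.211, so t = 25.211.
T = 100·t = 2521 K → 2500 K to the nearest 100 K.

2500 K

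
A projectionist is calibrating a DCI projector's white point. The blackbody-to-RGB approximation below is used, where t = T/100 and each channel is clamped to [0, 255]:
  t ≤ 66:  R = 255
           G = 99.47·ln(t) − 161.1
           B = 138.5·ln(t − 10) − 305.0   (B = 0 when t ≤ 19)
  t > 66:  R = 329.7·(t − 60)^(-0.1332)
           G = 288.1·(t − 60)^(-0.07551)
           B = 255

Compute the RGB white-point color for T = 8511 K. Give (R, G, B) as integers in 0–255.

t = 8511/100 = 85.11; the t > 66 branch applies.
R = 329.7·(85.11 − 60)^(-0.1332) = 329.7·25.11^(-0.1332) = 329.7·0.65094 = 214.615.
G = 288.1·(85.11 − 60)^(-0.07551) = 288.1·25.11^(-0.07551) = 288.1·0.78397 = 225.861.
B = 255 by definition for t > 66.
Rounded: (215, 226, 255).

(215, 226, 255)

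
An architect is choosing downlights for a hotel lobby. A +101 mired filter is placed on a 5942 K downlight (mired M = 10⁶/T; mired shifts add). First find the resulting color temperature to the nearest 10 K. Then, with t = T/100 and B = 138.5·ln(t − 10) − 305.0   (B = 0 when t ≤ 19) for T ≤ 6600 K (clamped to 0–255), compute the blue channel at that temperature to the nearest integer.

M_in = 10⁶/5942 = 168.29; M_out = 168.29 + (+101) = 269.29.
T_out = 10⁶/269.29 = 3713.4 K → 3710 K; t = 37.1.
B = 138.5·ln(37.1 − 10) − 305.0 = 138.5·ln 27.1 − 305.0 = 138.5·3.2995 − 305.0 = 151.985.
Rounded: 152.

152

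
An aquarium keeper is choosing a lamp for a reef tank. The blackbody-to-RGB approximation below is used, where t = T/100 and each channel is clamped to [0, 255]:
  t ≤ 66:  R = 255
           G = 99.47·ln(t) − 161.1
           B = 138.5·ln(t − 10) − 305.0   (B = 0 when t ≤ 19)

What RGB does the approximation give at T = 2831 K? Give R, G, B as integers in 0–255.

t = 2831/100 = 28.31; the t ≤ 66 branch applies.
R = 255 by definition for t ≤ 66.
G = 99.47·ln 28.31 − 161.1 = 99.47·3.3432 − 161.1 = 171.450.
B = 138.5·ln(28.31 − 10) − 305.0 = 138.5·ln 18.31 − 305.0 = 138.5·2.9074 − 305.0 = 97.681.
Rounded: (255, 171, 98).

R=255, G=171, B=98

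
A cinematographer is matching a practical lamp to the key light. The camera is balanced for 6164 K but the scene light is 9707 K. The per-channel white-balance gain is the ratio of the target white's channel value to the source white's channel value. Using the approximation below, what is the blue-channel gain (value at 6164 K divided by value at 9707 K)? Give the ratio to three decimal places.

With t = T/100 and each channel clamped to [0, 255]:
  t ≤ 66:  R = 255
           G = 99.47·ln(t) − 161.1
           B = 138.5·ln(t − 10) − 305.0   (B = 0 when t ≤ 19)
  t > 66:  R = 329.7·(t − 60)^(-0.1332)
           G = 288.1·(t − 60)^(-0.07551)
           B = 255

0.946

At 9707 K (t = 97.07):
  B = 255 by definition for t > 66.
At 6164 K (t = 61.64):
  B = 138.5·ln(61.64 − 10) − 305.0 = 138.5·ln 51.64 − 305.0 = 138.5·3.9443 − 305.0 = 241.285.
Gain = 241.285 / 255.000 = 0.9462 → 0.946.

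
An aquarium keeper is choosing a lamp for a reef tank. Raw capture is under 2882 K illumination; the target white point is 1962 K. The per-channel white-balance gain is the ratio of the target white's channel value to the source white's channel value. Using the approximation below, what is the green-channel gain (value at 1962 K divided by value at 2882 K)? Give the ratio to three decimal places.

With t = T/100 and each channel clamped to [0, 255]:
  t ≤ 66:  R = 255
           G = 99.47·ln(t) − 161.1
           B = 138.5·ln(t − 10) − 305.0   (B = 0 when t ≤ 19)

0.779

At 2882 K (t = 28.82):
  G = 99.47·ln 28.82 − 161.1 = 99.47·3.3611 − 161.1 = 173.226.
At 1962 K (t = 19.62):
  G = 99.47·ln 19.62 − 161.1 = 99.47·2.9765 − 161.1 = 134.977.
Gain = 134.977 / 173.226 = 0.7792 → 0.779.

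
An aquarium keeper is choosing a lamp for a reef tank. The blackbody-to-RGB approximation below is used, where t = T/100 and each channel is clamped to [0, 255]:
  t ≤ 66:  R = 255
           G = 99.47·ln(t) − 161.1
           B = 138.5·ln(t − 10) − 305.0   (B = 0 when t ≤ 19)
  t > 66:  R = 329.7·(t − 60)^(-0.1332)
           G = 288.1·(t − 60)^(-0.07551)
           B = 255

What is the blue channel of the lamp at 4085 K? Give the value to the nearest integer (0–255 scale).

t = 4085/100 = 40.85; the t ≤ 66 branch applies.
B = 138.5·ln(40.85 − 10) − 305.0 = 138.5·ln 30.85 − 305.0 = 138.5·3.4291 − 305.0 = 169.935.
Rounded: 170.

170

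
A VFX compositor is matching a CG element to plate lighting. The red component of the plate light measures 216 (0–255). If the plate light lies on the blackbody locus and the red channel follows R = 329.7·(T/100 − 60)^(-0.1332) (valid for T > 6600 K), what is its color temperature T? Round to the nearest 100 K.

(t − 60)^(-0.1332) = 216/329.7 = 0.65514.
t − 60 = 0.65514^(1/-0.1332) = 0.65514^(-7.508) = 23.926, so t = 83.926.
T = 100·t = 8393 K → 8400 K to the nearest 100 K.

8400 K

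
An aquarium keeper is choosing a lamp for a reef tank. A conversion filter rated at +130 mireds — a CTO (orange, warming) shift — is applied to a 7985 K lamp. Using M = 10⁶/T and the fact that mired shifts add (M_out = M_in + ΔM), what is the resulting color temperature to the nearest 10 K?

M_in = 10⁶/7985 = 125.23 mireds.
M_out = 125.23 + (+130) = 255.23 mireds.
T_out = 10⁶/255.23 = 3918.0 K → 3920 K.

3920 K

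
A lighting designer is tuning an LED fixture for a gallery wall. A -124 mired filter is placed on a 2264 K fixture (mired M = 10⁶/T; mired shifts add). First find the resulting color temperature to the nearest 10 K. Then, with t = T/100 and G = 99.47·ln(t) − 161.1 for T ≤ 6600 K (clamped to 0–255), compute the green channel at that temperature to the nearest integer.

M_in = 10⁶/2264 = 441.70; M_out = 441.70 + (-124) = 317.70.
T_out = 10⁶/317.70 = 3147.7 K → 3150 K; t = 31.5.
G = 99.47·ln 31.5 − 161.1 = 99.47·3.4500 − 161.1 = 182.070.
Rounded: 182.

182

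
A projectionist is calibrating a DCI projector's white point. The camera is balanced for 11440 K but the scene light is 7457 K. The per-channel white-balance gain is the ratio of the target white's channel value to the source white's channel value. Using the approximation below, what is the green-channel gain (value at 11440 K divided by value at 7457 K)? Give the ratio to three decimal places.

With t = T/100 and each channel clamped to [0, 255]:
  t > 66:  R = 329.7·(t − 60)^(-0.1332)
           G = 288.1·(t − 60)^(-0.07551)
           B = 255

At 7457 K (t = 74.57):
  G = 288.1·(74.57 − 60)^(-0.07551) = 288.1·14.57^(-0.07551) = 288.1·0.81686 = 235.337.
At 11440 K (t = 114.4):
  G = 288.1·(114.4 − 60)^(-0.07551) = 288.1·54.4^(-0.07551) = 288.1·0.73951 = 213.053.
Gain = 213.053 / 235.337 = 0.9053 → 0.905.

0.905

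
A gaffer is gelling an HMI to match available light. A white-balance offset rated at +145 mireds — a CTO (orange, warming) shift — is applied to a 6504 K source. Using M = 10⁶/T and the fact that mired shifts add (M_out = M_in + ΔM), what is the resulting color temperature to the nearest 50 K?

M_in = 10⁶/6504 = 153.75 mireds.
M_out = 153.75 + (+145) = 298.75 mireds.
T_out = 10⁶/298.75 = 3347.3 K → 3350 K.

3350 K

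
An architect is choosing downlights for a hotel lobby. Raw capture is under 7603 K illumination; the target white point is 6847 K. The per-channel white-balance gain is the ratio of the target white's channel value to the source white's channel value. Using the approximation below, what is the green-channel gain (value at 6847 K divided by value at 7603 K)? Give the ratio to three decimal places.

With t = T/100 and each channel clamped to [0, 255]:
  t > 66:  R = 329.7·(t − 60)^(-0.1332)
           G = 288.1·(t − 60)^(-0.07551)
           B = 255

1.049

At 7603 K (t = 76.03):
  G = 288.1·(76.03 − 60)^(-0.07551) = 288.1·16.03^(-0.07551) = 288.1·0.81099 = 233.646.
At 6847 K (t = 68.47):
  G = 288.1·(68.47 − 60)^(-0.07551) = 288.1·8.47^(-0.07551) = 288.1·0.85101 = 245.176.
Gain = 245.176 / 233.646 = 1.0493 → 1.049.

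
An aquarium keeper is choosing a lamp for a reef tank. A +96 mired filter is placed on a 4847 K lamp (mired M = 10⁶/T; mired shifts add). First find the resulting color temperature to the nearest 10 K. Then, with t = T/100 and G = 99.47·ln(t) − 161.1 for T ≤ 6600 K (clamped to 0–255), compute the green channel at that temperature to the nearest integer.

187

M_in = 10⁶/4847 = 206.31; M_out = 206.31 + (+96) = 302.31.
T_out = 10⁶/302.31 = 3307.8 K → 3310 K; t = 33.1.
G = 99.47·ln 33.1 − 161.1 = 99.47·3.4995 − 161.1 = 186.999.
Rounded: 187.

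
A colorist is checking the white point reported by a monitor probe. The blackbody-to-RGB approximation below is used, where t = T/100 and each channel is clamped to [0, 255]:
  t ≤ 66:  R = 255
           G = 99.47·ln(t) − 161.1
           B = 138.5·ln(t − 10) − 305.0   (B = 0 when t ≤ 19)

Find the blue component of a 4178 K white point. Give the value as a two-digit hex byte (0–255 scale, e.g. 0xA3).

0xAE

t = 4178/100 = 41.78; the t ≤ 66 branch applies.
B = 138.5·ln(41.78 − 10) − 305.0 = 138.5·ln 31.78 − 305.0 = 138.5·3.4588 − 305.0 = 174.049.
Rounded: 174; in hex, 0xAE.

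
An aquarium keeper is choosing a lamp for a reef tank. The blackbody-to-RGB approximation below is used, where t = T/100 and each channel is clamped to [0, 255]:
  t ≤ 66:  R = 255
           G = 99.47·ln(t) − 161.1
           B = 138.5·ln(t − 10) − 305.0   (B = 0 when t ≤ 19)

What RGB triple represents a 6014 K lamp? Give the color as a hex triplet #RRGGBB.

t = 6014/100 = 60.14; the t ≤ 66 branch applies.
R = 255 by definition for t ≤ 66.
G = 99.47·ln 60.14 − 161.1 = 99.47·4.0967 − 161.1 = 246.396.
B = 138.5·ln(60.14 − 10) − 305.0 = 138.5·ln 50.14 − 305.0 = 138.5·3.9148 − 305.0 = 237.202.
Rounded: (255, 246, 237).
In hex: #FFF6ED.

#FFF6ED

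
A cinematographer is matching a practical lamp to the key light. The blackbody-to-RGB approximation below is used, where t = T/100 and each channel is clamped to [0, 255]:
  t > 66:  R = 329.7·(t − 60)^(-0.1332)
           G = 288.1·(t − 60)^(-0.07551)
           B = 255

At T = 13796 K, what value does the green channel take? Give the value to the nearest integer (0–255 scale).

207

t = 13796/100 = 137.96; the t > 66 branch applies.
G = 288.1·(137.96 − 60)^(-0.07551) = 288.1·77.96^(-0.07551) = 288.1·0.71969 = 207.342.
Rounded: 207.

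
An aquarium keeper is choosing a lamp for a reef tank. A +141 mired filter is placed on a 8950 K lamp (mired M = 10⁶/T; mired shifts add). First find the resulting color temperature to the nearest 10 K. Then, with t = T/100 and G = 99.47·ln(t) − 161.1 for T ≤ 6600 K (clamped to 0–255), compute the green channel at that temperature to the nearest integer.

M_in = 10⁶/8950 = 111.73; M_out = 111.73 + (+141) = 252.73.
T_out = 10⁶/252.73 = 3956.8 K → 3960 K; t = 39.6.
G = 99.47·ln 39.6 − 161.1 = 99.47·3.6788 − 161.1 = 204.833.
Rounded: 205.

205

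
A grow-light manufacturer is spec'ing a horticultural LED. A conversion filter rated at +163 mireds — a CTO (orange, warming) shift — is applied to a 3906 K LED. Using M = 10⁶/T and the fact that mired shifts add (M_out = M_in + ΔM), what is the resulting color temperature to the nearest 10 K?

2390 K

M_in = 10⁶/3906 = 256.02 mireds.
M_out = 256.02 + (+163) = 419.02 mireds.
T_out = 10⁶/419.02 = 2386.5 K → 2390 K.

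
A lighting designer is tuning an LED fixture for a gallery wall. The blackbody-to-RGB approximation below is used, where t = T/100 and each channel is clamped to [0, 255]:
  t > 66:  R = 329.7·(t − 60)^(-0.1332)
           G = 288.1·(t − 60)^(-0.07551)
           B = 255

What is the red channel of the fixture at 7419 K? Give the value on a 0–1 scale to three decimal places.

t = 7419/100 = 74.19; the t > 66 branch applies.
R = 329.7·(74.19 − 60)^(-0.1332) = 329.7·14.19^(-0.1332) = 329.7·0.70235 = 231.566.
On a 0–1 scale: 231.566/255 = 0.9081 → 0.908.

0.908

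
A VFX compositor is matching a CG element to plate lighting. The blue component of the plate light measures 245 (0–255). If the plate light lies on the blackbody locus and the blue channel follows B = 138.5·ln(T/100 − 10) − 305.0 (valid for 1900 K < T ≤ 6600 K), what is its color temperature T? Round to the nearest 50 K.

6300 K

ln(t − 10) = (245 + 305.0) / 138.5 = 3.9711.
t − 10 = e^3.9711 = 53.044, so t = 63.044.
T = 100·t = 6304 K → 6300 K to the nearest 50 K.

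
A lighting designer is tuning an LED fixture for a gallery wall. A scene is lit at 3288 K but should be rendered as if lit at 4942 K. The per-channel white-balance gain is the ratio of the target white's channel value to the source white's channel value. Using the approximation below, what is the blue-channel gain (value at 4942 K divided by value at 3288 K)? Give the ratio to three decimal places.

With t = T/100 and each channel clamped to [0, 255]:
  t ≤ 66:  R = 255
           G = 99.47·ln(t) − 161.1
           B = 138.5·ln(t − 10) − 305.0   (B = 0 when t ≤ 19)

At 3288 K (t = 32.88):
  B = 138.5·ln(32.88 − 10) − 305.0 = 138.5·ln 22.88 − 305.0 = 138.5·3.1303 − 305.0 = 128.541.
At 4942 K (t = 49.42):
  B = 138.5·ln(49.42 − 10) − 305.0 = 138.5·ln 39.42 − 305.0 = 138.5·3.6743 − 305.0 = 203.887.
Gain = 203.887 / 128.541 = 1.5862 → 1.586.

1.586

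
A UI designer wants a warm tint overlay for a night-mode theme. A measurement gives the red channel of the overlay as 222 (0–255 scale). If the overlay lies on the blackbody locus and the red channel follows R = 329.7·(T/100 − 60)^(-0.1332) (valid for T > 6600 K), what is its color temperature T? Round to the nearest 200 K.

(t − 60)^(-0.1332) = 222/329.7 = 0.67334.
t − 60 = 0.67334^(1/-0.1332) = 0.67334^(-7.508) = 19.478, so t = 79.478.
T = 100·t = 7948 K → 8000 K to the nearest 200 K.

8000 K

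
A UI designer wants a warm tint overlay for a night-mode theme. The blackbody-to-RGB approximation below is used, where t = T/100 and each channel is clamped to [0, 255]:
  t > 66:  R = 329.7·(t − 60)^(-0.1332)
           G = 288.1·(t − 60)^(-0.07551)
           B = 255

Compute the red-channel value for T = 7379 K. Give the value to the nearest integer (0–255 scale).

232

t = 7379/100 = 73.79; the t > 66 branch applies.
R = 329.7·(73.79 − 60)^(-0.1332) = 329.7·13.79^(-0.1332) = 329.7·0.70503 = 232.450.
Rounded: 232.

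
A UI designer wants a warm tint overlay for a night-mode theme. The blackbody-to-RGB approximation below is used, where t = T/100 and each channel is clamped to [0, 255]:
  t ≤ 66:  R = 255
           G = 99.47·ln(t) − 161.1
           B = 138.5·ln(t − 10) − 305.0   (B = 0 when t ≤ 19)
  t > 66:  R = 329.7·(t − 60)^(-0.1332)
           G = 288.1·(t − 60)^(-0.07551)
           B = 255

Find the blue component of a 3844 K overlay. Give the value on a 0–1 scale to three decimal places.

0.622

t = 3844/100 = 38.44; the t ≤ 66 branch applies.
B = 138.5·ln(38.44 − 10) − 305.0 = 138.5·ln 28.44 − 305.0 = 138.5·3.3478 − 305.0 = 158.670.
On a 0–1 scale: 158.670/255 = 0.6222 → 0.622.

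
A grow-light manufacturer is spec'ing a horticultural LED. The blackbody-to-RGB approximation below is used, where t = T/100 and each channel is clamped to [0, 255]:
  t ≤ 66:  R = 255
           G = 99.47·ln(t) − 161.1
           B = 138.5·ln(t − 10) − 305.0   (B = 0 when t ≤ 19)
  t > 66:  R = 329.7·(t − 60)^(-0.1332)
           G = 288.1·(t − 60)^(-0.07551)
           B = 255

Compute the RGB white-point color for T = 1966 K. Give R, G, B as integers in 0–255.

t = 1966/100 = 19.66; the t ≤ 66 branch applies.
R = 255 by definition for t ≤ 66.
G = 99.47·ln 19.66 − 161.1 = 99.47·2.9786 − 161.1 = 135.180.
B = 138.5·ln(19.66 − 10) − 305.0 = 138.5·ln 9.66 − 305.0 = 138.5·2.2680 − 305.0 = 9.117.
Rounded: (255, 135, 9).

R=255, G=135, B=9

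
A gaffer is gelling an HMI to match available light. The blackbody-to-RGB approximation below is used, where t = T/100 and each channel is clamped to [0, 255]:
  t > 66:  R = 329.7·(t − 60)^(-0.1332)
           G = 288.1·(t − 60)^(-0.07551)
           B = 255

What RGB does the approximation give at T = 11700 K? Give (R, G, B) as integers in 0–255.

t = 11700/100 = 117; the t > 66 branch applies.
R = 329.7·(117 − 60)^(-0.1332) = 329.7·57^(-0.1332) = 329.7·0.58360 = 192.414.
G = 288.1·(117 − 60)^(-0.07551) = 288.1·57^(-0.07551) = 288.1·0.73691 = 212.303.
B = 255 by definition for t > 66.
Rounded: (192, 212, 255).

(192, 212, 255)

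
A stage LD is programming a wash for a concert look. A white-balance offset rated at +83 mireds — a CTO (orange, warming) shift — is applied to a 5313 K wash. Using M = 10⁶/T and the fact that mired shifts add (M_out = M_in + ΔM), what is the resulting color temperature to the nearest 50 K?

M_in = 10⁶/5313 = 188.22 mireds.
M_out = 188.22 + (+83) = 271.22 mireds.
T_out = 10⁶/271.22 = 3687.1 K → 3700 K.

3700 K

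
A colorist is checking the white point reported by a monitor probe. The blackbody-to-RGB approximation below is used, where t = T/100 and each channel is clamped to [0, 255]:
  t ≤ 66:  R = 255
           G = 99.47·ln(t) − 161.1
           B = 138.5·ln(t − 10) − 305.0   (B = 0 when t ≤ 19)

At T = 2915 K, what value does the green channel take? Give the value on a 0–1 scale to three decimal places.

0.684

t = 2915/100 = 29.15; the t ≤ 66 branch applies.
G = 99.47·ln 29.15 − 161.1 = 99.47·3.3725 − 161.1 = 174.358.
On a 0–1 scale: 174.358/255 = 0.6838 → 0.684.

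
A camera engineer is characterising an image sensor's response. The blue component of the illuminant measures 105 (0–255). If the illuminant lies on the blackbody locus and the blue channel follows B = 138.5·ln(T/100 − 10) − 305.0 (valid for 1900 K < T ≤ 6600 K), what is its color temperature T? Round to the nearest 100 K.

ln(t − 10) = (105 + 305.0) / 138.5 = 2.9603.
t − 10 = e^2.9603 = 19.304, so t = 29.304.
T = 100·t = 2930 K → 2900 K to the nearest 100 K.

2900 K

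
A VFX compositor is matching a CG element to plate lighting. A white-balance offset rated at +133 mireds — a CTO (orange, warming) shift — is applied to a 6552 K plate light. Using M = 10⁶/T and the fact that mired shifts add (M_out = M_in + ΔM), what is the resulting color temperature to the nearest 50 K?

M_in = 10⁶/6552 = 152.63 mireds.
M_out = 152.63 + (+133) = 285.63 mireds.
T_out = 10⁶/285.63 = 3501.1 K → 3500 K.

3500 K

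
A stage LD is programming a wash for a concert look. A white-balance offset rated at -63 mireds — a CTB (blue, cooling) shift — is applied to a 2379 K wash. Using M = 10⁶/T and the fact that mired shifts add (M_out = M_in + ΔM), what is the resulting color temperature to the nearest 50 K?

M_in = 10⁶/2379 = 420.34 mireds.
M_out = 420.34 + (-63) = 357.34 mireds.
T_out = 10⁶/357.34 = 2798.4 K → 2800 K.

2800 K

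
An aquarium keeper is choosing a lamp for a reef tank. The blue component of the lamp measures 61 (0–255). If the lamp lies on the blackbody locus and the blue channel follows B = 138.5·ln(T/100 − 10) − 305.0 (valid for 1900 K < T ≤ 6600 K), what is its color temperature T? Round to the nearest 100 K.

2400 K

ln(t − 10) = (61 + 305.0) / 138.5 = 2.6426.
t − 10 = e^2.6426 = 14.050, so t = 24.050.
T = 100·t = 2405 K → 2400 K to the nearest 100 K.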